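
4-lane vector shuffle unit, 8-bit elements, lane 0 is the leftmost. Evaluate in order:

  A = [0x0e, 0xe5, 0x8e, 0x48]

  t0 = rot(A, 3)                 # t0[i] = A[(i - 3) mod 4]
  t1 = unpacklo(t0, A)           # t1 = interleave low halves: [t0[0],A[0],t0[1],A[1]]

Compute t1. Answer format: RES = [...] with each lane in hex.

→ t0 |e5|8e|48|0e|
→ t1 |e5|0e|8e|e5|

RES = [0xe5, 0x0e, 0x8e, 0xe5]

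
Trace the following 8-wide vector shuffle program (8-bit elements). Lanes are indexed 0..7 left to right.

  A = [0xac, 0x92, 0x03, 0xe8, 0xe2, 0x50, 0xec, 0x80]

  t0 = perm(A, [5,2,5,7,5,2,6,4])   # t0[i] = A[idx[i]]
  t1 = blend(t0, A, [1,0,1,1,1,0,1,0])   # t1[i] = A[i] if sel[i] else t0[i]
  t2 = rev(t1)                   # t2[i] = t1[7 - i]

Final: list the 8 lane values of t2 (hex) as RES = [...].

RES = [0xe2, 0xec, 0x03, 0xe2, 0xe8, 0x03, 0x03, 0xac]

→ t0 |50|03|50|80|50|03|ec|e2|
→ t1 |ac|03|03|e8|e2|03|ec|e2|
→ t2 |e2|ec|03|e2|e8|03|03|ac|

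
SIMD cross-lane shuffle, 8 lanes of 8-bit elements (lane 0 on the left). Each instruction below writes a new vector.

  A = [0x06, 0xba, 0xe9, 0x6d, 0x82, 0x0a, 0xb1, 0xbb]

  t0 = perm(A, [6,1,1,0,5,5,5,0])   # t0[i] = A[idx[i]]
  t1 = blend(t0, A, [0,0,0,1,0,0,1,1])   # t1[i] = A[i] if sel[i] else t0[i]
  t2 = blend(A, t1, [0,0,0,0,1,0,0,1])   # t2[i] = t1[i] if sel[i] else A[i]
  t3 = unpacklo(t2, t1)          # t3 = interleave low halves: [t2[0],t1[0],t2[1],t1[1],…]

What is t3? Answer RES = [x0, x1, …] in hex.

RES = [0x06, 0xb1, 0xba, 0xba, 0xe9, 0xba, 0x6d, 0x6d]

  t0: b1 ba ba 06 0a 0a 0a 06
  t1: b1 ba ba 6d 0a 0a b1 bb
  t2: 06 ba e9 6d 0a 0a b1 bb
  t3: 06 b1 ba ba e9 ba 6d 6d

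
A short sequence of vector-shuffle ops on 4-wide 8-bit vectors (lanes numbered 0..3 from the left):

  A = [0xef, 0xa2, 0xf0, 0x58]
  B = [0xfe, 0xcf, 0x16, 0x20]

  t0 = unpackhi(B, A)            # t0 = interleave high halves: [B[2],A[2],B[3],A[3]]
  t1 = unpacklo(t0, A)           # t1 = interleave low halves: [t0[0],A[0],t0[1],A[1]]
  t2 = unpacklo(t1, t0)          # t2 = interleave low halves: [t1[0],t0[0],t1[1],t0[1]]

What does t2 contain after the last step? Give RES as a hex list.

→ t0 |16|f0|20|58|
→ t1 |16|ef|f0|a2|
→ t2 |16|16|ef|f0|

RES = [0x16, 0x16, 0xef, 0xf0]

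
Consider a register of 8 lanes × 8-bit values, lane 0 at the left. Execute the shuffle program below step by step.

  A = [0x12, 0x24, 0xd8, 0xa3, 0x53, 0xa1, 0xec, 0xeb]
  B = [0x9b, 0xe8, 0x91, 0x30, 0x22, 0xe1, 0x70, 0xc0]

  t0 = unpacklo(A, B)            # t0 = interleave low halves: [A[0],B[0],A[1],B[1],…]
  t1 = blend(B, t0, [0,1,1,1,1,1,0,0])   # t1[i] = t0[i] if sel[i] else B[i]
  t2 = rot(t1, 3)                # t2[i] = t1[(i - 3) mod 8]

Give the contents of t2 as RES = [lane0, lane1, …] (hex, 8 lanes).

RES = [0x91, 0x70, 0xc0, 0x9b, 0x9b, 0x24, 0xe8, 0xd8]

  t0: 12 9b 24 e8 d8 91 a3 30
  t1: 9b 9b 24 e8 d8 91 70 c0
  t2: 91 70 c0 9b 9b 24 e8 d8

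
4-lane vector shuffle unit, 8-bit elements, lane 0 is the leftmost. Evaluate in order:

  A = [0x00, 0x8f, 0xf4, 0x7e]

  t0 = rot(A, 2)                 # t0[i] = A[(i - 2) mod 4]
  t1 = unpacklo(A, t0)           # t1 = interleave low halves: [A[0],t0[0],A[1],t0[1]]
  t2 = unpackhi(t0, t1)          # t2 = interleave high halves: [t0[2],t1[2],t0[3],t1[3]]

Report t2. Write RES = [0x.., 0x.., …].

RES = [0x00, 0x8f, 0x8f, 0x7e]

t0 = [0xf4, 0x7e, 0x00, 0x8f]
t1 = [0x00, 0xf4, 0x8f, 0x7e]
t2 = [0x00, 0x8f, 0x8f, 0x7e]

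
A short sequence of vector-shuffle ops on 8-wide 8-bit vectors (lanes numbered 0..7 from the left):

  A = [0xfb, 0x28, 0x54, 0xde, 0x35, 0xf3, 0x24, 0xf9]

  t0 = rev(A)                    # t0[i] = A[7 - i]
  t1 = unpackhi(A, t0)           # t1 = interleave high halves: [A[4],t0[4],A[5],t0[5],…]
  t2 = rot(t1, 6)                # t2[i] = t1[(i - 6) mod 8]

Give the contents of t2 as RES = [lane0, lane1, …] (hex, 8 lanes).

→ t0 |f9|24|f3|35|de|54|28|fb|
→ t1 |35|de|f3|54|24|28|f9|fb|
→ t2 |f3|54|24|28|f9|fb|35|de|

RES = [ 0xf3  0x54  0x24  0x28  0xf9  0xfb  0x35  0xde ]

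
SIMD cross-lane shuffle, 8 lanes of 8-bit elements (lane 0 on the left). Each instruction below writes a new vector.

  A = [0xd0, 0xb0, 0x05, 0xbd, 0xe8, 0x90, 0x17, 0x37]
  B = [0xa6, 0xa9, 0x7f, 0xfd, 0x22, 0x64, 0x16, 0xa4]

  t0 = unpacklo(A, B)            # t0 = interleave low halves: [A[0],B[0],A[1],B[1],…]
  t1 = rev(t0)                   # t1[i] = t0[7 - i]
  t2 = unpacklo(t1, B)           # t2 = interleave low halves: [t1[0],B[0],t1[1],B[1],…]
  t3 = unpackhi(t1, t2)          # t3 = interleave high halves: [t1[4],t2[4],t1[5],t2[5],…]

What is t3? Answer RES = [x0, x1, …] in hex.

RES = [ 0xa9  0x7f  0xb0  0x7f  0xa6  0x05  0xd0  0xfd ]

→ t0 |d0|a6|b0|a9|05|7f|bd|fd|
→ t1 |fd|bd|7f|05|a9|b0|a6|d0|
→ t2 |fd|a6|bd|a9|7f|7f|05|fd|
→ t3 |a9|7f|b0|7f|a6|05|d0|fd|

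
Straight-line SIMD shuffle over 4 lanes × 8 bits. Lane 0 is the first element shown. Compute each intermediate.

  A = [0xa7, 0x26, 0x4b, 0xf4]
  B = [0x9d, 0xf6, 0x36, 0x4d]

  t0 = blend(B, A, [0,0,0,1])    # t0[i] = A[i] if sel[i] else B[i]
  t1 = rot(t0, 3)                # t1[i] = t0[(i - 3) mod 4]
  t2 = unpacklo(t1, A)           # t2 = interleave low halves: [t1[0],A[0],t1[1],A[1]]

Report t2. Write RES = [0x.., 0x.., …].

→ t0 |9d|f6|36|f4|
→ t1 |f6|36|f4|9d|
→ t2 |f6|a7|36|26|

RES = [ 0xf6  0xa7  0x36  0x26 ]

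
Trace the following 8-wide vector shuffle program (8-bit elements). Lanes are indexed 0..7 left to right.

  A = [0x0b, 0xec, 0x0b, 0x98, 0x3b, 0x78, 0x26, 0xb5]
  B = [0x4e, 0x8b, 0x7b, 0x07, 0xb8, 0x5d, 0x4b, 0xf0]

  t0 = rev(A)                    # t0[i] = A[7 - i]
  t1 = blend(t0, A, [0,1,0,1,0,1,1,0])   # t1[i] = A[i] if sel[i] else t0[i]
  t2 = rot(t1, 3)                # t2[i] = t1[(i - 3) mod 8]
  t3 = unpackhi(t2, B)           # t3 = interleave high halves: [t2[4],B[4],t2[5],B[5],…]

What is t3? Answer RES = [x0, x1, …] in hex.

RES = [0xec, 0xb8, 0x78, 0x5d, 0x98, 0x4b, 0x98, 0xf0]

→ t0 |b5|26|78|3b|98|0b|ec|0b|
→ t1 |b5|ec|78|98|98|78|26|0b|
→ t2 |78|26|0b|b5|ec|78|98|98|
→ t3 |ec|b8|78|5d|98|4b|98|f0|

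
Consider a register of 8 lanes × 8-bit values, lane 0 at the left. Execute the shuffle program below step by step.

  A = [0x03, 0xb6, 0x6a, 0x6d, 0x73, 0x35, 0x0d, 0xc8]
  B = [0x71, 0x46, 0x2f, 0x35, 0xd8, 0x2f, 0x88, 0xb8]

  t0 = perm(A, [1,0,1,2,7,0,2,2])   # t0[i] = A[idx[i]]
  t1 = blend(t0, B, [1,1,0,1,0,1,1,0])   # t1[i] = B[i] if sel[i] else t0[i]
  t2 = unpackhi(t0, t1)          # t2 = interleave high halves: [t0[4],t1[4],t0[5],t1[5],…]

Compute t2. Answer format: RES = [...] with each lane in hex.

RES = [0xc8, 0xc8, 0x03, 0x2f, 0x6a, 0x88, 0x6a, 0x6a]

→ t0 |b6|03|b6|6a|c8|03|6a|6a|
→ t1 |71|46|b6|35|c8|2f|88|6a|
→ t2 |c8|c8|03|2f|6a|88|6a|6a|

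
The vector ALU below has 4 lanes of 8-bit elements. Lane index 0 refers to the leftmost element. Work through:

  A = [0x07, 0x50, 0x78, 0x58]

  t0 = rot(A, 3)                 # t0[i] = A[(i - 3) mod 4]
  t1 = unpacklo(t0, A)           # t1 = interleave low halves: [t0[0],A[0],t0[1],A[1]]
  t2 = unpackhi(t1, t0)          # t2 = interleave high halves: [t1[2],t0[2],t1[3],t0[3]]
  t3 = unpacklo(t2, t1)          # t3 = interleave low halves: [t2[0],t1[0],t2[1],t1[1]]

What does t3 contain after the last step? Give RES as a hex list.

RES = [ 0x78  0x50  0x58  0x07 ]

→ t0 |50|78|58|07|
→ t1 |50|07|78|50|
→ t2 |78|58|50|07|
→ t3 |78|50|58|07|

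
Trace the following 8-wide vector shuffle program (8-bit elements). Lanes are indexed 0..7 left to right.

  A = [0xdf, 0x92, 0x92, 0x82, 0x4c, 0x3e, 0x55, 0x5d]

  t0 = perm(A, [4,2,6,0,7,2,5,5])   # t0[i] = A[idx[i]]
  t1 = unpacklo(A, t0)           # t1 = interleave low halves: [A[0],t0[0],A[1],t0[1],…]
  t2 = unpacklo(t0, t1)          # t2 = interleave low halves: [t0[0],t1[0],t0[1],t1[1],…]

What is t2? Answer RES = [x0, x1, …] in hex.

RES = [0x4c, 0xdf, 0x92, 0x4c, 0x55, 0x92, 0xdf, 0x92]

t0 = [0x4c, 0x92, 0x55, 0xdf, 0x5d, 0x92, 0x3e, 0x3e]
t1 = [0xdf, 0x4c, 0x92, 0x92, 0x92, 0x55, 0x82, 0xdf]
t2 = [0x4c, 0xdf, 0x92, 0x4c, 0x55, 0x92, 0xdf, 0x92]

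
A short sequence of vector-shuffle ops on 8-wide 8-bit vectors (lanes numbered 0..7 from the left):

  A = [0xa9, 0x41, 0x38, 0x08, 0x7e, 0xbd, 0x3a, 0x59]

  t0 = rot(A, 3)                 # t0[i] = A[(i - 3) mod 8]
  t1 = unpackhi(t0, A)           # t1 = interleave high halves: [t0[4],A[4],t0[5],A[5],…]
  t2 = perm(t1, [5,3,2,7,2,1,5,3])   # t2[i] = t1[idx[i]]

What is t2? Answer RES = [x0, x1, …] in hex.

→ t0 |bd|3a|59|a9|41|38|08|7e|
→ t1 |41|7e|38|bd|08|3a|7e|59|
→ t2 |3a|bd|38|59|38|7e|3a|bd|

RES = [ 0x3a  0xbd  0x38  0x59  0x38  0x7e  0x3a  0xbd ]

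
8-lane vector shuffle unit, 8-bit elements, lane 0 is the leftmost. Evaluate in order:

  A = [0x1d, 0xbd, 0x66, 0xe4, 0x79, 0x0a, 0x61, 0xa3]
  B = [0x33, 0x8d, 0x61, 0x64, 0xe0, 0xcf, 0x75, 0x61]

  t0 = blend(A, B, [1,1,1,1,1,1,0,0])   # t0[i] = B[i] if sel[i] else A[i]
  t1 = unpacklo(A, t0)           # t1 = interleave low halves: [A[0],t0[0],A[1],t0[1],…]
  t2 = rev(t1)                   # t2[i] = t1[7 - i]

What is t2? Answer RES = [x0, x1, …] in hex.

RES = [ 0x64  0xe4  0x61  0x66  0x8d  0xbd  0x33  0x1d ]

  t0: 33 8d 61 64 e0 cf 61 a3
  t1: 1d 33 bd 8d 66 61 e4 64
  t2: 64 e4 61 66 8d bd 33 1d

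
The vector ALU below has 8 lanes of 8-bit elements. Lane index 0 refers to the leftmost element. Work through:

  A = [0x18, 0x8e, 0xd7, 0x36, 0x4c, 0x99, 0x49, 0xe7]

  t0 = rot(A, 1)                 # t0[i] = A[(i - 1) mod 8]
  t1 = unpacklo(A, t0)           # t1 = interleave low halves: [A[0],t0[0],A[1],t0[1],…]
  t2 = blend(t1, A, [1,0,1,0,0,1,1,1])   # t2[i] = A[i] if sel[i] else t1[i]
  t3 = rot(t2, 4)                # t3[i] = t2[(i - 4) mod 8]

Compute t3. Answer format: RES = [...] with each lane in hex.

RES = [0xd7, 0x99, 0x49, 0xe7, 0x18, 0xe7, 0xd7, 0x18]

→ t0 |e7|18|8e|d7|36|4c|99|49|
→ t1 |18|e7|8e|18|d7|8e|36|d7|
→ t2 |18|e7|d7|18|d7|99|49|e7|
→ t3 |d7|99|49|e7|18|e7|d7|18|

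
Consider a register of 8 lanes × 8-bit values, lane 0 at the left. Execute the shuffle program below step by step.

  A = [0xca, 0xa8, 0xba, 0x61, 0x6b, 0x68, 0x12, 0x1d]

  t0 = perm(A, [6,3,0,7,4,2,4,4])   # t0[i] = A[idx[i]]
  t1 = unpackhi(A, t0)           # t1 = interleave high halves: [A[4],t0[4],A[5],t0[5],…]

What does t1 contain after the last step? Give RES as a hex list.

→ t0 |12|61|ca|1d|6b|ba|6b|6b|
→ t1 |6b|6b|68|ba|12|6b|1d|6b|

RES = [0x6b, 0x6b, 0x68, 0xba, 0x12, 0x6b, 0x1d, 0x6b]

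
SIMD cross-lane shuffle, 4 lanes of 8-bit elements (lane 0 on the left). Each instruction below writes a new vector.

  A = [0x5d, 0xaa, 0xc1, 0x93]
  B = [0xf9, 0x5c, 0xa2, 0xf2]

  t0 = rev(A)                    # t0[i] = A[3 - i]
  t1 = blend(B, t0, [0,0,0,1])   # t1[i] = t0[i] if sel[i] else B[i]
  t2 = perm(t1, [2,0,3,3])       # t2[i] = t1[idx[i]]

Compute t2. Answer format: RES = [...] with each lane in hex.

RES = [ 0xa2  0xf9  0x5d  0x5d ]

  t0: 93 c1 aa 5d
  t1: f9 5c a2 5d
  t2: a2 f9 5d 5d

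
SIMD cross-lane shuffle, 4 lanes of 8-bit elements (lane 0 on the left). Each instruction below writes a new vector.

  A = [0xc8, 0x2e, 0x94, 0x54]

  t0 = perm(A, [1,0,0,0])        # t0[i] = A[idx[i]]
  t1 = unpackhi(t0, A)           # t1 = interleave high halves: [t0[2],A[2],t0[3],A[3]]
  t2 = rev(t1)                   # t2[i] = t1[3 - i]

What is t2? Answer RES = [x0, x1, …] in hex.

RES = [ 0x54  0xc8  0x94  0xc8 ]

→ t0 |2e|c8|c8|c8|
→ t1 |c8|94|c8|54|
→ t2 |54|c8|94|c8|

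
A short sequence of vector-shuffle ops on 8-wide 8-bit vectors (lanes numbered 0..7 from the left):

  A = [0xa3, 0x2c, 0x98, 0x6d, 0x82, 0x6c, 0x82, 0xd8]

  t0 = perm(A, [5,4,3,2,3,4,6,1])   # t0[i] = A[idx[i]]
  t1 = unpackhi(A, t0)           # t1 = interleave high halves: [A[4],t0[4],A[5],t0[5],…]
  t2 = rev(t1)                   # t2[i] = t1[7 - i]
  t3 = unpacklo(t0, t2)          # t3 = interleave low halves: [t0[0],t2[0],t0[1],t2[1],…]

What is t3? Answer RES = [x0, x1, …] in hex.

RES = [ 0x6c  0x2c  0x82  0xd8  0x6d  0x82  0x98  0x82 ]

→ t0 |6c|82|6d|98|6d|82|82|2c|
→ t1 |82|6d|6c|82|82|82|d8|2c|
→ t2 |2c|d8|82|82|82|6c|6d|82|
→ t3 |6c|2c|82|d8|6d|82|98|82|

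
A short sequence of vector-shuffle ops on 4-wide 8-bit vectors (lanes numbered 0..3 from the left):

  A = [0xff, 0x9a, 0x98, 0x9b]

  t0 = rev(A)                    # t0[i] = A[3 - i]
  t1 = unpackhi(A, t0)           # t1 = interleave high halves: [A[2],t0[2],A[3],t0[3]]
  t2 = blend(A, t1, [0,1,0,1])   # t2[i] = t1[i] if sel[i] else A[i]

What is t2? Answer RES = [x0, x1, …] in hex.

RES = [0xff, 0x9a, 0x98, 0xff]

t0 = [0x9b, 0x98, 0x9a, 0xff]
t1 = [0x98, 0x9a, 0x9b, 0xff]
t2 = [0xff, 0x9a, 0x98, 0xff]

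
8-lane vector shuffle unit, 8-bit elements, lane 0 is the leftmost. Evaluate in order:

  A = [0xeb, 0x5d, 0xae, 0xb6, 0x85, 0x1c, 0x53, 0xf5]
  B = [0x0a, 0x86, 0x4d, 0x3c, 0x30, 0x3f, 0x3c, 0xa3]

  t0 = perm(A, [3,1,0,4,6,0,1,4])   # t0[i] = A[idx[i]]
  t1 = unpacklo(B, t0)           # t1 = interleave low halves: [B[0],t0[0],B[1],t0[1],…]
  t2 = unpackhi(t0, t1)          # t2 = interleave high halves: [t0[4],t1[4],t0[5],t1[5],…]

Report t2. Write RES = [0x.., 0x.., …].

RES = [ 0x53  0x4d  0xeb  0xeb  0x5d  0x3c  0x85  0x85 ]

t0 = [0xb6, 0x5d, 0xeb, 0x85, 0x53, 0xeb, 0x5d, 0x85]
t1 = [0x0a, 0xb6, 0x86, 0x5d, 0x4d, 0xeb, 0x3c, 0x85]
t2 = [0x53, 0x4d, 0xeb, 0xeb, 0x5d, 0x3c, 0x85, 0x85]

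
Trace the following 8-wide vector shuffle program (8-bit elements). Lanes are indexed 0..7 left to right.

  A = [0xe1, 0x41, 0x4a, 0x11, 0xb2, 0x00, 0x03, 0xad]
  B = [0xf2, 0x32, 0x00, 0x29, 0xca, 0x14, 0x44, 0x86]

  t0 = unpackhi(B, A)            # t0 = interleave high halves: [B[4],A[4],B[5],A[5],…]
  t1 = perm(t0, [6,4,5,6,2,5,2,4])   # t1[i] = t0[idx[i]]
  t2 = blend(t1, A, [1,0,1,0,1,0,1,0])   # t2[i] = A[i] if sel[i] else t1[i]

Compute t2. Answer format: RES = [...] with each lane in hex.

RES = [0xe1, 0x44, 0x4a, 0x86, 0xb2, 0x03, 0x03, 0x44]

t0 = [0xca, 0xb2, 0x14, 0x00, 0x44, 0x03, 0x86, 0xad]
t1 = [0x86, 0x44, 0x03, 0x86, 0x14, 0x03, 0x14, 0x44]
t2 = [0xe1, 0x44, 0x4a, 0x86, 0xb2, 0x03, 0x03, 0x44]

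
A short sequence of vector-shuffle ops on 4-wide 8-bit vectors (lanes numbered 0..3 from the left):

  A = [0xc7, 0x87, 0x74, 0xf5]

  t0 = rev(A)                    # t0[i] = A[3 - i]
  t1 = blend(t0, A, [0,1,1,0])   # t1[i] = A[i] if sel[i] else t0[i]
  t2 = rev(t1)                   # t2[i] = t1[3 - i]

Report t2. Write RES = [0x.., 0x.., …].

t0 = [0xf5, 0x74, 0x87, 0xc7]
t1 = [0xf5, 0x87, 0x74, 0xc7]
t2 = [0xc7, 0x74, 0x87, 0xf5]

RES = [ 0xc7  0x74  0x87  0xf5 ]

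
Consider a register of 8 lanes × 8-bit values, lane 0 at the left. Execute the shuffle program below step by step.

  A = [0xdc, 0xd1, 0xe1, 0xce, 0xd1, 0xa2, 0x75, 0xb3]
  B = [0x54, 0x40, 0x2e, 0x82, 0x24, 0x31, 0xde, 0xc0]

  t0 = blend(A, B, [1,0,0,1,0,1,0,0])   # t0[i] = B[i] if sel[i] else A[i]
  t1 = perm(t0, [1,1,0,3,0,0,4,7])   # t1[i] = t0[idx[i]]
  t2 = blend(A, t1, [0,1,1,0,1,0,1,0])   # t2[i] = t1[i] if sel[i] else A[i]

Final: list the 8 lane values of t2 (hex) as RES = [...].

RES = [ 0xdc  0xd1  0x54  0xce  0x54  0xa2  0xd1  0xb3 ]

→ t0 |54|d1|e1|82|d1|31|75|b3|
→ t1 |d1|d1|54|82|54|54|d1|b3|
→ t2 |dc|d1|54|ce|54|a2|d1|b3|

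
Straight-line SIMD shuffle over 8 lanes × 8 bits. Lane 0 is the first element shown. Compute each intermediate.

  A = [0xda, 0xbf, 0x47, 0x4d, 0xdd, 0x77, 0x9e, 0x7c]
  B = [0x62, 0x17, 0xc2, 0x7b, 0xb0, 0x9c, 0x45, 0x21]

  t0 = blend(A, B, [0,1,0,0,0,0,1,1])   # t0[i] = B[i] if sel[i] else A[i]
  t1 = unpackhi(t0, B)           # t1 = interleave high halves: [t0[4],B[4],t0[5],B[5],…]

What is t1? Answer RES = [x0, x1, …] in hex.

RES = [0xdd, 0xb0, 0x77, 0x9c, 0x45, 0x45, 0x21, 0x21]

t0 = [0xda, 0x17, 0x47, 0x4d, 0xdd, 0x77, 0x45, 0x21]
t1 = [0xdd, 0xb0, 0x77, 0x9c, 0x45, 0x45, 0x21, 0x21]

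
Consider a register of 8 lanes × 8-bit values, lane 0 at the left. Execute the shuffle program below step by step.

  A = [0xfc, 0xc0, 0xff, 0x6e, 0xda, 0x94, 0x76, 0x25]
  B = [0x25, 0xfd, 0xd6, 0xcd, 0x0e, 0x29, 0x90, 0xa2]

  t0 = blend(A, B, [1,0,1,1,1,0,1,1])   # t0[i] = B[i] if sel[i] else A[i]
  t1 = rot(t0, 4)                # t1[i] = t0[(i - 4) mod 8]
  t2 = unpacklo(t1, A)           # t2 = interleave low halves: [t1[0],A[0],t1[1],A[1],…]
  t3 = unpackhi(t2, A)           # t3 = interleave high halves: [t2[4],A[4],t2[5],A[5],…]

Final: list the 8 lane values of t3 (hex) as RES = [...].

  t0: 25 c0 d6 cd 0e 94 90 a2
  t1: 0e 94 90 a2 25 c0 d6 cd
  t2: 0e fc 94 c0 90 ff a2 6e
  t3: 90 da ff 94 a2 76 6e 25

RES = [ 0x90  0xda  0xff  0x94  0xa2  0x76  0x6e  0x25 ]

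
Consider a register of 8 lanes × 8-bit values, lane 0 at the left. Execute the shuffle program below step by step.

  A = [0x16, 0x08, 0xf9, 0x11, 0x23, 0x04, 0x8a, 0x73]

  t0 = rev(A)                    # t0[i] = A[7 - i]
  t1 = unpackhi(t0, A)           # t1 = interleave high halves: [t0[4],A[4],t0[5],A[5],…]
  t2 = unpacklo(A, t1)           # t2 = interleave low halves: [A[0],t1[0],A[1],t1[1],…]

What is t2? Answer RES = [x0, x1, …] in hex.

RES = [ 0x16  0x11  0x08  0x23  0xf9  0xf9  0x11  0x04 ]

t0 = [0x73, 0x8a, 0x04, 0x23, 0x11, 0xf9, 0x08, 0x16]
t1 = [0x11, 0x23, 0xf9, 0x04, 0x08, 0x8a, 0x16, 0x73]
t2 = [0x16, 0x11, 0x08, 0x23, 0xf9, 0xf9, 0x11, 0x04]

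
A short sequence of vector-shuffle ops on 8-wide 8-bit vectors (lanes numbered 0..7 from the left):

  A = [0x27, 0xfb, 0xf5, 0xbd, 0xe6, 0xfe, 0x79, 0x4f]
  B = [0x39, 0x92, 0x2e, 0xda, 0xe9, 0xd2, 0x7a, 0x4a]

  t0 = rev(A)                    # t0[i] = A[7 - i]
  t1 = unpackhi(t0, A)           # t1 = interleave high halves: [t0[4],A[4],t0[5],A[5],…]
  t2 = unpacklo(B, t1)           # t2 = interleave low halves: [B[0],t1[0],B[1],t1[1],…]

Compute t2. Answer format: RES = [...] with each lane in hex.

RES = [ 0x39  0xbd  0x92  0xe6  0x2e  0xf5  0xda  0xfe ]

  t0: 4f 79 fe e6 bd f5 fb 27
  t1: bd e6 f5 fe fb 79 27 4f
  t2: 39 bd 92 e6 2e f5 da fe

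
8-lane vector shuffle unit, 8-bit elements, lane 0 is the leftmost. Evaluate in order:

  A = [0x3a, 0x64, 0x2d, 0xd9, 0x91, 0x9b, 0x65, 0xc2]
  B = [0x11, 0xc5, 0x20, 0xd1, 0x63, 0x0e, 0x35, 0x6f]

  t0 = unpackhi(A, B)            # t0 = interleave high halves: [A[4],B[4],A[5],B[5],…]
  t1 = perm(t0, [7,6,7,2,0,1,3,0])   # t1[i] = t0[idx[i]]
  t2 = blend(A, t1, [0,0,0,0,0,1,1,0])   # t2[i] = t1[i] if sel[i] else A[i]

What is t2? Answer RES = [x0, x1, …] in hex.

  t0: 91 63 9b 0e 65 35 c2 6f
  t1: 6f c2 6f 9b 91 63 0e 91
  t2: 3a 64 2d d9 91 63 0e c2

RES = [0x3a, 0x64, 0x2d, 0xd9, 0x91, 0x63, 0x0e, 0xc2]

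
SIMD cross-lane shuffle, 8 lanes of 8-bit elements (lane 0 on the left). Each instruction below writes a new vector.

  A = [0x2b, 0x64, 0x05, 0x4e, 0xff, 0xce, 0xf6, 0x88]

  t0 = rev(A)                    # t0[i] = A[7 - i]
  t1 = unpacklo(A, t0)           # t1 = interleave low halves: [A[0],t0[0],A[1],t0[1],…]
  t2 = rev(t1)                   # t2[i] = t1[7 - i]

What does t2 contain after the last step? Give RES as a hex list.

RES = [ 0xff  0x4e  0xce  0x05  0xf6  0x64  0x88  0x2b ]

t0 = [0x88, 0xf6, 0xce, 0xff, 0x4e, 0x05, 0x64, 0x2b]
t1 = [0x2b, 0x88, 0x64, 0xf6, 0x05, 0xce, 0x4e, 0xff]
t2 = [0xff, 0x4e, 0xce, 0x05, 0xf6, 0x64, 0x88, 0x2b]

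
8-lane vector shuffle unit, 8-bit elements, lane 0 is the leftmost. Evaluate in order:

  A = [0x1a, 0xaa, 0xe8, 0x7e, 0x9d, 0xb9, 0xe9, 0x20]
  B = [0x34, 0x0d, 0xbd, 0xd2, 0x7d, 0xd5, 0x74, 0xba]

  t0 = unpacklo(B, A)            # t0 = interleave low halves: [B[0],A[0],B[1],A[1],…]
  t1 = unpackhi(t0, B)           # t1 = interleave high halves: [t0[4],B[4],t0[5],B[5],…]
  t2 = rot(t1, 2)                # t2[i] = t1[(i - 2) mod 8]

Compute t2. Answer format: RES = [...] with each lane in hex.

t0 = [0x34, 0x1a, 0x0d, 0xaa, 0xbd, 0xe8, 0xd2, 0x7e]
t1 = [0xbd, 0x7d, 0xe8, 0xd5, 0xd2, 0x74, 0x7e, 0xba]
t2 = [0x7e, 0xba, 0xbd, 0x7d, 0xe8, 0xd5, 0xd2, 0x74]

RES = [ 0x7e  0xba  0xbd  0x7d  0xe8  0xd5  0xd2  0x74 ]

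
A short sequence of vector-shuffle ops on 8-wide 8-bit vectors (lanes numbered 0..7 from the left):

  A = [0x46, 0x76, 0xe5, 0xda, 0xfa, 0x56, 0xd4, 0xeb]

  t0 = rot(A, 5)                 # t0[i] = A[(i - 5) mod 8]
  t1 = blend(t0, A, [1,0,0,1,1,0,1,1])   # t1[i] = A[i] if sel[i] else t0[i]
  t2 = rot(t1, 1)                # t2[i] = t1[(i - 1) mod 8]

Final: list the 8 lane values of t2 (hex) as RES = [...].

→ t0 |da|fa|56|d4|eb|46|76|e5|
→ t1 |46|fa|56|da|fa|46|d4|eb|
→ t2 |eb|46|fa|56|da|fa|46|d4|

RES = [0xeb, 0x46, 0xfa, 0x56, 0xda, 0xfa, 0x46, 0xd4]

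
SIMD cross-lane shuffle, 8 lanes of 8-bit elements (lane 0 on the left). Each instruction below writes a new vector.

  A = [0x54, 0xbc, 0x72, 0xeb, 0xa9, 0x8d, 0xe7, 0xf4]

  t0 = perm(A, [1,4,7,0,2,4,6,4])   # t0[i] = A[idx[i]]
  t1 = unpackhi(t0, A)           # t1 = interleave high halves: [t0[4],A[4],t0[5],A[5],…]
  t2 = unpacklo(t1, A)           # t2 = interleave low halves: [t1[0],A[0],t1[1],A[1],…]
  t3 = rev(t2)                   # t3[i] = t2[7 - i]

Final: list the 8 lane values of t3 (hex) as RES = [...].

  t0: bc a9 f4 54 72 a9 e7 a9
  t1: 72 a9 a9 8d e7 e7 a9 f4
  t2: 72 54 a9 bc a9 72 8d eb
  t3: eb 8d 72 a9 bc a9 54 72

RES = [ 0xeb  0x8d  0x72  0xa9  0xbc  0xa9  0x54  0x72 ]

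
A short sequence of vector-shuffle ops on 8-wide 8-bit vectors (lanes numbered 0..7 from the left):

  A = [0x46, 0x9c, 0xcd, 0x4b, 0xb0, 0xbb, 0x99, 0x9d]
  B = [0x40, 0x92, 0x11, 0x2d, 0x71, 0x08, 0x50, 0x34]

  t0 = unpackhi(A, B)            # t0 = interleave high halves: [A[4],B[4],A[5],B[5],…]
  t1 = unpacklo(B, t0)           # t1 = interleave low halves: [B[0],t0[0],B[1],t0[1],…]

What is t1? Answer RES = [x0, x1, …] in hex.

t0 = [0xb0, 0x71, 0xbb, 0x08, 0x99, 0x50, 0x9d, 0x34]
t1 = [0x40, 0xb0, 0x92, 0x71, 0x11, 0xbb, 0x2d, 0x08]

RES = [0x40, 0xb0, 0x92, 0x71, 0x11, 0xbb, 0x2d, 0x08]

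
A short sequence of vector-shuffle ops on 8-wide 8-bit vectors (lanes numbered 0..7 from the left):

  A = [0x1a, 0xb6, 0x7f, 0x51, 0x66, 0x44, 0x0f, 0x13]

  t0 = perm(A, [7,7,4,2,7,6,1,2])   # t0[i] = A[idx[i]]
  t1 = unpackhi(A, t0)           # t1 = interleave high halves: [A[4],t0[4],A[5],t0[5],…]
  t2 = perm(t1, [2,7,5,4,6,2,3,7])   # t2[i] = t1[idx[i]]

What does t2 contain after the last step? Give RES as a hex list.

  t0: 13 13 66 7f 13 0f b6 7f
  t1: 66 13 44 0f 0f b6 13 7f
  t2: 44 7f b6 0f 13 44 0f 7f

RES = [ 0x44  0x7f  0xb6  0x0f  0x13  0x44  0x0f  0x7f ]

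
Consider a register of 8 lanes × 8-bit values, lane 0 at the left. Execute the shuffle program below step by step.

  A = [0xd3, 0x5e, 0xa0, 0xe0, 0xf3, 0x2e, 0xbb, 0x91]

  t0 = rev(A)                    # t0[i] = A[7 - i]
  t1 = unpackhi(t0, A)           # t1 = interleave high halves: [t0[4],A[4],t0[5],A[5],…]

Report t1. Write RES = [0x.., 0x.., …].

RES = [ 0xe0  0xf3  0xa0  0x2e  0x5e  0xbb  0xd3  0x91 ]

  t0: 91 bb 2e f3 e0 a0 5e d3
  t1: e0 f3 a0 2e 5e bb d3 91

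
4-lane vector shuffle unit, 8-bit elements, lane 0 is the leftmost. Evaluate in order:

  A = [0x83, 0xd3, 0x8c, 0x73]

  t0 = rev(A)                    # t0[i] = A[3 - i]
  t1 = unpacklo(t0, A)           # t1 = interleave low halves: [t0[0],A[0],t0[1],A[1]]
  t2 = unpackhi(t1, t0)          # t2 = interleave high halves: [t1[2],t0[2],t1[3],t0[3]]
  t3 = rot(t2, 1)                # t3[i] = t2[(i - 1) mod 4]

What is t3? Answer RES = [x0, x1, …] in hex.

RES = [ 0x83  0x8c  0xd3  0xd3 ]

→ t0 |73|8c|d3|83|
→ t1 |73|83|8c|d3|
→ t2 |8c|d3|d3|83|
→ t3 |83|8c|d3|d3|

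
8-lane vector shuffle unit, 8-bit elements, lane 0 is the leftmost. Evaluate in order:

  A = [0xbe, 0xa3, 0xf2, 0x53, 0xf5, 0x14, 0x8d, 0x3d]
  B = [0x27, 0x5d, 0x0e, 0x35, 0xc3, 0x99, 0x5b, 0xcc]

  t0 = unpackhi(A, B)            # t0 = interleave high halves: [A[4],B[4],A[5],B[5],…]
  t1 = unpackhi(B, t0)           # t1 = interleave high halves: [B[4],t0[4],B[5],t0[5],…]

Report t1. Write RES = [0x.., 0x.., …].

RES = [ 0xc3  0x8d  0x99  0x5b  0x5b  0x3d  0xcc  0xcc ]

  t0: f5 c3 14 99 8d 5b 3d cc
  t1: c3 8d 99 5b 5b 3d cc cc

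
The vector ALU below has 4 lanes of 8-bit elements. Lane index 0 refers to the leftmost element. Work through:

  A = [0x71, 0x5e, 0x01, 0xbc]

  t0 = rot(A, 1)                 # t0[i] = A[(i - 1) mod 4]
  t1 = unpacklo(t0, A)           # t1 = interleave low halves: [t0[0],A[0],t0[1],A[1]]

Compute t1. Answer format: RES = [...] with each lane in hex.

→ t0 |bc|71|5e|01|
→ t1 |bc|71|71|5e|

RES = [ 0xbc  0x71  0x71  0x5e ]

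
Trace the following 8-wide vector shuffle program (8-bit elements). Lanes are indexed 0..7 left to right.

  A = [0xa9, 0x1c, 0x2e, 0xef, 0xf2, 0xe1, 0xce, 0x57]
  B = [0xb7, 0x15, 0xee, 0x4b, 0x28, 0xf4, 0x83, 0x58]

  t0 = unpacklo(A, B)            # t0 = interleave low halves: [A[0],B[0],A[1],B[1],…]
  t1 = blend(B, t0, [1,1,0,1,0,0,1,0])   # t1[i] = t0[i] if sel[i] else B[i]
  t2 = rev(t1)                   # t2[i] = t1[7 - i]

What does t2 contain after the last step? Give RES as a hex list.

RES = [0x58, 0xef, 0xf4, 0x28, 0x15, 0xee, 0xb7, 0xa9]

→ t0 |a9|b7|1c|15|2e|ee|ef|4b|
→ t1 |a9|b7|ee|15|28|f4|ef|58|
→ t2 |58|ef|f4|28|15|ee|b7|a9|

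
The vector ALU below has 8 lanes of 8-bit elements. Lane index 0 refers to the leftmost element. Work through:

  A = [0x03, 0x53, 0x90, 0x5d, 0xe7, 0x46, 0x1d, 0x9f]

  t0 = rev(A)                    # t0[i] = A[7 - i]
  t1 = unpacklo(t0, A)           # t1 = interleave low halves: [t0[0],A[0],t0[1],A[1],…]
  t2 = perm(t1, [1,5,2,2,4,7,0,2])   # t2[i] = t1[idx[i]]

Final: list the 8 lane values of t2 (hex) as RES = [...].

  t0: 9f 1d 46 e7 5d 90 53 03
  t1: 9f 03 1d 53 46 90 e7 5d
  t2: 03 90 1d 1d 46 5d 9f 1d

RES = [0x03, 0x90, 0x1d, 0x1d, 0x46, 0x5d, 0x9f, 0x1d]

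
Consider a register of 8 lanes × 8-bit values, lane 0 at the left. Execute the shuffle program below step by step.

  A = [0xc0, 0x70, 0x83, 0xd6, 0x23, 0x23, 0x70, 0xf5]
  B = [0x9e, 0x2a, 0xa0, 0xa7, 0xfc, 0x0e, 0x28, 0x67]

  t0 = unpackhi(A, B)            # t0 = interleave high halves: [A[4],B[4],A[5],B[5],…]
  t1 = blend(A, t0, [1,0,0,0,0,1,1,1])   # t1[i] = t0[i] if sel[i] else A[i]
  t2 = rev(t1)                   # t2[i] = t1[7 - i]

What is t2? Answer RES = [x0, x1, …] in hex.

RES = [0x67, 0xf5, 0x28, 0x23, 0xd6, 0x83, 0x70, 0x23]

→ t0 |23|fc|23|0e|70|28|f5|67|
→ t1 |23|70|83|d6|23|28|f5|67|
→ t2 |67|f5|28|23|d6|83|70|23|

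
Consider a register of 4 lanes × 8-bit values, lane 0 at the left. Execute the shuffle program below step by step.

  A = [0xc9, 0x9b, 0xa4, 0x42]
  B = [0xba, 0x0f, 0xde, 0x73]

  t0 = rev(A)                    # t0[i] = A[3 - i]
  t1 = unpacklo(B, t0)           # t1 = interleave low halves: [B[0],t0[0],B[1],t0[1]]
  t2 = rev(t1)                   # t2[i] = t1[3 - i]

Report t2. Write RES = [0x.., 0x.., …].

RES = [ 0xa4  0x0f  0x42  0xba ]

  t0: 42 a4 9b c9
  t1: ba 42 0f a4
  t2: a4 0f 42 ba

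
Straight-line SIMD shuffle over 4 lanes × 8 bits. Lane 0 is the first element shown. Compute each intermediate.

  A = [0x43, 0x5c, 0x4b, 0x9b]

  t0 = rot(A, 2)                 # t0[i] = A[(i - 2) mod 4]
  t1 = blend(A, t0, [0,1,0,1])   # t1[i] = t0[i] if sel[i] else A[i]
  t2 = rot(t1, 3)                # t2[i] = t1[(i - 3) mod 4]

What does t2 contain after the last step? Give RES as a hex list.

→ t0 |4b|9b|43|5c|
→ t1 |43|9b|4b|5c|
→ t2 |9b|4b|5c|43|

RES = [0x9b, 0x4b, 0x5c, 0x43]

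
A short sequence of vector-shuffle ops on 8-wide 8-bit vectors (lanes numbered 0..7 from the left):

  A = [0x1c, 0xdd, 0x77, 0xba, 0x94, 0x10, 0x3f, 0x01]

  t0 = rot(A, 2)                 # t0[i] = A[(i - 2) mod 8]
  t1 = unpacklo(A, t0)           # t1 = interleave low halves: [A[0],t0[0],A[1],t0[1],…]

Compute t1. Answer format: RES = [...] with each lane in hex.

RES = [ 0x1c  0x3f  0xdd  0x01  0x77  0x1c  0xba  0xdd ]

→ t0 |3f|01|1c|dd|77|ba|94|10|
→ t1 |1c|3f|dd|01|77|1c|ba|dd|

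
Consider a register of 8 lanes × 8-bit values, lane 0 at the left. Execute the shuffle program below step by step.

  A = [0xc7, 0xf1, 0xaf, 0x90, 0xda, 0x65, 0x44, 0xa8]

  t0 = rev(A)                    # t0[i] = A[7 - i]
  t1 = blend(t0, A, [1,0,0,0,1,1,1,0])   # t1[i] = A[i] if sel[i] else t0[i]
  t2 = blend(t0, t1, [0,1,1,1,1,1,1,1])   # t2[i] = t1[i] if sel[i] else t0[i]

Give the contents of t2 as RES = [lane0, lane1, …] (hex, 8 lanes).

RES = [ 0xa8  0x44  0x65  0xda  0xda  0x65  0x44  0xc7 ]

  t0: a8 44 65 da 90 af f1 c7
  t1: c7 44 65 da da 65 44 c7
  t2: a8 44 65 da da 65 44 c7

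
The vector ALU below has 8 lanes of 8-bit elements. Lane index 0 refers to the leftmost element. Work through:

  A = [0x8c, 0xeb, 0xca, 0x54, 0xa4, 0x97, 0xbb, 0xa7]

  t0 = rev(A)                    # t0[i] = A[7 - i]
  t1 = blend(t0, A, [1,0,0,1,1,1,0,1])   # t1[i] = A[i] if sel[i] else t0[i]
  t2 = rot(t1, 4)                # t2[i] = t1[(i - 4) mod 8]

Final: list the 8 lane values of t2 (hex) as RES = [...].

RES = [ 0xa4  0x97  0xeb  0xa7  0x8c  0xbb  0x97  0x54 ]

  t0: a7 bb 97 a4 54 ca eb 8c
  t1: 8c bb 97 54 a4 97 eb a7
  t2: a4 97 eb a7 8c bb 97 54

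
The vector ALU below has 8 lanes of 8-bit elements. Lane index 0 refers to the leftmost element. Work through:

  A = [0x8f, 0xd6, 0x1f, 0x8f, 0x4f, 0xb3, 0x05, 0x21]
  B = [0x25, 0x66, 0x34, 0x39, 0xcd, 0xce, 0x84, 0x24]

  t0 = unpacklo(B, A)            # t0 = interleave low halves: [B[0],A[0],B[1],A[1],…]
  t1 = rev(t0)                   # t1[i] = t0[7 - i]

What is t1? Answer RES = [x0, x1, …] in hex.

RES = [0x8f, 0x39, 0x1f, 0x34, 0xd6, 0x66, 0x8f, 0x25]

t0 = [0x25, 0x8f, 0x66, 0xd6, 0x34, 0x1f, 0x39, 0x8f]
t1 = [0x8f, 0x39, 0x1f, 0x34, 0xd6, 0x66, 0x8f, 0x25]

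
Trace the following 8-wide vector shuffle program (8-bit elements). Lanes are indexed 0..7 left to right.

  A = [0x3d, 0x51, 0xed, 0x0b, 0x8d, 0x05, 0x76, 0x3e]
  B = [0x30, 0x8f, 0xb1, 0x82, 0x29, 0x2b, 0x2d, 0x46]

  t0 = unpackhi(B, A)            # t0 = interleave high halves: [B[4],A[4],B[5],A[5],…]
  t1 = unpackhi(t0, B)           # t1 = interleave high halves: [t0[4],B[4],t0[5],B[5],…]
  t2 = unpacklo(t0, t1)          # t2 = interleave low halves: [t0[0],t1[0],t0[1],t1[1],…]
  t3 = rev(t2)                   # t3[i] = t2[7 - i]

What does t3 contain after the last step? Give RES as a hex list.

RES = [ 0x2b  0x05  0x76  0x2b  0x29  0x8d  0x2d  0x29 ]

  t0: 29 8d 2b 05 2d 76 46 3e
  t1: 2d 29 76 2b 46 2d 3e 46
  t2: 29 2d 8d 29 2b 76 05 2b
  t3: 2b 05 76 2b 29 8d 2d 29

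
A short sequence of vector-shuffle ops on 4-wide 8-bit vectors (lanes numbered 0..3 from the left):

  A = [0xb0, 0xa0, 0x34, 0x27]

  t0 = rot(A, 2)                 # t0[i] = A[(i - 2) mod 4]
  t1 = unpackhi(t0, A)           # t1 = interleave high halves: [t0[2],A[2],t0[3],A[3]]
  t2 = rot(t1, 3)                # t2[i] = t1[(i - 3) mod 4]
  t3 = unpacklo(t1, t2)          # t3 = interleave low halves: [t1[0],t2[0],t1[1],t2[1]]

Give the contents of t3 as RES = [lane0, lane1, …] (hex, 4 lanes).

RES = [ 0xb0  0x34  0x34  0xa0 ]

  t0: 34 27 b0 a0
  t1: b0 34 a0 27
  t2: 34 a0 27 b0
  t3: b0 34 34 a0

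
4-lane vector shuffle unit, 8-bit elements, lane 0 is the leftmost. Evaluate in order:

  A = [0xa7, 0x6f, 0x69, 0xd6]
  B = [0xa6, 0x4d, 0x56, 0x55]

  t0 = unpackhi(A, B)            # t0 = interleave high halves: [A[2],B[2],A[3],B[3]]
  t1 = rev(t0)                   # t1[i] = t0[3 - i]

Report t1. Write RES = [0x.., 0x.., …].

→ t0 |69|56|d6|55|
→ t1 |55|d6|56|69|

RES = [0x55, 0xd6, 0x56, 0x69]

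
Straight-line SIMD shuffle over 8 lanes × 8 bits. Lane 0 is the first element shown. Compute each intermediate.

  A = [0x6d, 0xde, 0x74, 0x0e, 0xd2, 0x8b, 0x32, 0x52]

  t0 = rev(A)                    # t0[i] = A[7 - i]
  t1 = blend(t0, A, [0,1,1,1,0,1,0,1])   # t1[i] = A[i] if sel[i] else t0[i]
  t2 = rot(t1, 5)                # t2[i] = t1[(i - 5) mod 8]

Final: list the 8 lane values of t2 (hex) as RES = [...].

  t0: 52 32 8b d2 0e 74 de 6d
  t1: 52 de 74 0e 0e 8b de 52
  t2: 0e 0e 8b de 52 52 de 74

RES = [ 0x0e  0x0e  0x8b  0xde  0x52  0x52  0xde  0x74 ]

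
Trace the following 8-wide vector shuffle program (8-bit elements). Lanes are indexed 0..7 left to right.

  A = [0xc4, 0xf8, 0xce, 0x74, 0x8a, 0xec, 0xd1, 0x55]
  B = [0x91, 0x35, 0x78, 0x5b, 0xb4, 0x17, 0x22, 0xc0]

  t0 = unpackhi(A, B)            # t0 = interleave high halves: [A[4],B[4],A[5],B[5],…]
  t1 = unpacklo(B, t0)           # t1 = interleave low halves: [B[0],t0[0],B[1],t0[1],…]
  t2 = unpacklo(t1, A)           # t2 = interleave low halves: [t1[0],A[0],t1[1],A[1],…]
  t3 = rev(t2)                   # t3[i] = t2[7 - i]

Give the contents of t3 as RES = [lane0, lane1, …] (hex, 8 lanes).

t0 = [0x8a, 0xb4, 0xec, 0x17, 0xd1, 0x22, 0x55, 0xc0]
t1 = [0x91, 0x8a, 0x35, 0xb4, 0x78, 0xec, 0x5b, 0x17]
t2 = [0x91, 0xc4, 0x8a, 0xf8, 0x35, 0xce, 0xb4, 0x74]
t3 = [0x74, 0xb4, 0xce, 0x35, 0xf8, 0x8a, 0xc4, 0x91]

RES = [ 0x74  0xb4  0xce  0x35  0xf8  0x8a  0xc4  0x91 ]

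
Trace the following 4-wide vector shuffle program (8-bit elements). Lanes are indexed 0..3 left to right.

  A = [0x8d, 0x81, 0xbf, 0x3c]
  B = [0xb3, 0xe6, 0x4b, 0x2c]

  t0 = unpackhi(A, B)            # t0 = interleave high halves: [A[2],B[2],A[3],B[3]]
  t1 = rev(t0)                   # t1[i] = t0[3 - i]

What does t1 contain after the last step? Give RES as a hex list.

t0 = [0xbf, 0x4b, 0x3c, 0x2c]
t1 = [0x2c, 0x3c, 0x4b, 0xbf]

RES = [0x2c, 0x3c, 0x4b, 0xbf]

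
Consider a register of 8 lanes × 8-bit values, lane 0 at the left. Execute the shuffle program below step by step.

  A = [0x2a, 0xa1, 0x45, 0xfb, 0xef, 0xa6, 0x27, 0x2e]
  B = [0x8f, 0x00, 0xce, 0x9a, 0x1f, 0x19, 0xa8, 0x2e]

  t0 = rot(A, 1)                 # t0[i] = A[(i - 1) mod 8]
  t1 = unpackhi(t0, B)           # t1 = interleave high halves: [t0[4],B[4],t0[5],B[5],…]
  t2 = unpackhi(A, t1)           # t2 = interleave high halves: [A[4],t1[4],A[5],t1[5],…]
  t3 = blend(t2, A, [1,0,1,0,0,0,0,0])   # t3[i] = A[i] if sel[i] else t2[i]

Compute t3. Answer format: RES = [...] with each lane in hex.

→ t0 |2e|2a|a1|45|fb|ef|a6|27|
→ t1 |fb|1f|ef|19|a6|a8|27|2e|
→ t2 |ef|a6|a6|a8|27|27|2e|2e|
→ t3 |2a|a6|45|a8|27|27|2e|2e|

RES = [ 0x2a  0xa6  0x45  0xa8  0x27  0x27  0x2e  0x2e ]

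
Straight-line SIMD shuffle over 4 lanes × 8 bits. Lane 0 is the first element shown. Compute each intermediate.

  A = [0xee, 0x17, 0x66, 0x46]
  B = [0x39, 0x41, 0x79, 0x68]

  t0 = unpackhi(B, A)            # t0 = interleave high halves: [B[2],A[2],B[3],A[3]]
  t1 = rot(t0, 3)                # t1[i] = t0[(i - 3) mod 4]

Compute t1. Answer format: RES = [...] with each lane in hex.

RES = [ 0x66  0x68  0x46  0x79 ]

→ t0 |79|66|68|46|
→ t1 |66|68|46|79|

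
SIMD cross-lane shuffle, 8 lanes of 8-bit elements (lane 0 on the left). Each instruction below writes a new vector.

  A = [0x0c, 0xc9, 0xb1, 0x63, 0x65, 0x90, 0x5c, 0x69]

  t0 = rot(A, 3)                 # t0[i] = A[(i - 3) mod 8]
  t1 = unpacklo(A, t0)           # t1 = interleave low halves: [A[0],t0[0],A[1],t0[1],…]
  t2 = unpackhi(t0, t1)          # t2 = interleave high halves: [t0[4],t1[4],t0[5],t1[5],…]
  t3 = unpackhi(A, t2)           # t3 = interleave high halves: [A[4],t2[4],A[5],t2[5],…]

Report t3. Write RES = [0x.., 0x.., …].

RES = [0x65, 0x63, 0x90, 0x63, 0x5c, 0x65, 0x69, 0x0c]

  t0: 90 5c 69 0c c9 b1 63 65
  t1: 0c 90 c9 5c b1 69 63 0c
  t2: c9 b1 b1 69 63 63 65 0c
  t3: 65 63 90 63 5c 65 69 0c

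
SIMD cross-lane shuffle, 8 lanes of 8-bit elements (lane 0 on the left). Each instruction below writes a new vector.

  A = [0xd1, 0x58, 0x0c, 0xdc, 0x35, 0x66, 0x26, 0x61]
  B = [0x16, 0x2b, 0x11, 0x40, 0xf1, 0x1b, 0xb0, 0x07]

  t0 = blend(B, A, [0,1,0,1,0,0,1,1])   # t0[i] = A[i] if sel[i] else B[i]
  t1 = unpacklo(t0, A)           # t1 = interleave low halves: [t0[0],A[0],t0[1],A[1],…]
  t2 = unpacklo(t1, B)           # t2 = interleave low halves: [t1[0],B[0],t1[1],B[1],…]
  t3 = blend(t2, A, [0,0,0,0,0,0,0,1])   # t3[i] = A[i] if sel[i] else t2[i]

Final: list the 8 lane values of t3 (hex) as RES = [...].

RES = [0x16, 0x16, 0xd1, 0x2b, 0x58, 0x11, 0x58, 0x61]

  t0: 16 58 11 dc f1 1b 26 61
  t1: 16 d1 58 58 11 0c dc dc
  t2: 16 16 d1 2b 58 11 58 40
  t3: 16 16 d1 2b 58 11 58 61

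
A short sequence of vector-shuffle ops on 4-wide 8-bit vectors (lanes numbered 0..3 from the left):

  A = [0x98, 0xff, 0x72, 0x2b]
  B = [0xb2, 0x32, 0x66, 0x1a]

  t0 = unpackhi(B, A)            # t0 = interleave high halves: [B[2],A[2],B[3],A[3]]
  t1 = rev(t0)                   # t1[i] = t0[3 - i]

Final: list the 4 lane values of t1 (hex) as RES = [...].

RES = [ 0x2b  0x1a  0x72  0x66 ]

→ t0 |66|72|1a|2b|
→ t1 |2b|1a|72|66|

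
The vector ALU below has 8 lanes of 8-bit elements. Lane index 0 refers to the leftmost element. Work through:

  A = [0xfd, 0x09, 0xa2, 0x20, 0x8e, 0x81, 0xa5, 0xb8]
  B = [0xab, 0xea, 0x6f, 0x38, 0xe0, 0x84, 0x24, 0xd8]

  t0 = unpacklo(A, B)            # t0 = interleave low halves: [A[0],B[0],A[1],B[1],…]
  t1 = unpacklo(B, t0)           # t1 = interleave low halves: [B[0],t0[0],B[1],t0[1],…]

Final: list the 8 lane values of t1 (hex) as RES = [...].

RES = [ 0xab  0xfd  0xea  0xab  0x6f  0x09  0x38  0xea ]

  t0: fd ab 09 ea a2 6f 20 38
  t1: ab fd ea ab 6f 09 38 ea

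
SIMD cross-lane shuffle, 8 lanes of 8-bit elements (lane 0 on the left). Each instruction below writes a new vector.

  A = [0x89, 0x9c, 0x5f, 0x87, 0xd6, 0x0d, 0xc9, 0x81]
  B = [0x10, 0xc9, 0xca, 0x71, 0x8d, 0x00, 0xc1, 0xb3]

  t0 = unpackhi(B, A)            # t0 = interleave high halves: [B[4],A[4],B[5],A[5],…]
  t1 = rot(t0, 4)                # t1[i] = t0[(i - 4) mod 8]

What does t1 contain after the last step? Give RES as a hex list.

RES = [ 0xc1  0xc9  0xb3  0x81  0x8d  0xd6  0x00  0x0d ]

t0 = [0x8d, 0xd6, 0x00, 0x0d, 0xc1, 0xc9, 0xb3, 0x81]
t1 = [0xc1, 0xc9, 0xb3, 0x81, 0x8d, 0xd6, 0x00, 0x0d]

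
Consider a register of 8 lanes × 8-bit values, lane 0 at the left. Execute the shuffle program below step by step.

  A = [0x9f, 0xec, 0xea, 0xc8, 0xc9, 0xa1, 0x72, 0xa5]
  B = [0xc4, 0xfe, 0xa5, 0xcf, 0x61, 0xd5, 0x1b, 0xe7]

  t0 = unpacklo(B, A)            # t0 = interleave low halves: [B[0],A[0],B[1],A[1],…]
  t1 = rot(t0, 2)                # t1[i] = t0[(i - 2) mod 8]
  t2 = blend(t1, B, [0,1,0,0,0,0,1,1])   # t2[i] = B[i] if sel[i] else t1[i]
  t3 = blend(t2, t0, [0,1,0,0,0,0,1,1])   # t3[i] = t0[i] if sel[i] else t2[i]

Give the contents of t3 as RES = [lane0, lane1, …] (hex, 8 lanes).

t0 = [0xc4, 0x9f, 0xfe, 0xec, 0xa5, 0xea, 0xcf, 0xc8]
t1 = [0xcf, 0xc8, 0xc4, 0x9f, 0xfe, 0xec, 0xa5, 0xea]
t2 = [0xcf, 0xfe, 0xc4, 0x9f, 0xfe, 0xec, 0x1b, 0xe7]
t3 = [0xcf, 0x9f, 0xc4, 0x9f, 0xfe, 0xec, 0xcf, 0xc8]

RES = [ 0xcf  0x9f  0xc4  0x9f  0xfe  0xec  0xcf  0xc8 ]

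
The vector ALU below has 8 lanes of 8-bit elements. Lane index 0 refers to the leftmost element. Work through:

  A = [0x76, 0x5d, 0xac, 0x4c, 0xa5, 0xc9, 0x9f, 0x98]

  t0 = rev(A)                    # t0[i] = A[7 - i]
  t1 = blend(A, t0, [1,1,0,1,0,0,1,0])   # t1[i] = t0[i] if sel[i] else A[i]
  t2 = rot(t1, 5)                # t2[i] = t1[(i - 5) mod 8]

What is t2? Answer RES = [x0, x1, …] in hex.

RES = [0xa5, 0xa5, 0xc9, 0x5d, 0x98, 0x98, 0x9f, 0xac]

  t0: 98 9f c9 a5 4c ac 5d 76
  t1: 98 9f ac a5 a5 c9 5d 98
  t2: a5 a5 c9 5d 98 98 9f ac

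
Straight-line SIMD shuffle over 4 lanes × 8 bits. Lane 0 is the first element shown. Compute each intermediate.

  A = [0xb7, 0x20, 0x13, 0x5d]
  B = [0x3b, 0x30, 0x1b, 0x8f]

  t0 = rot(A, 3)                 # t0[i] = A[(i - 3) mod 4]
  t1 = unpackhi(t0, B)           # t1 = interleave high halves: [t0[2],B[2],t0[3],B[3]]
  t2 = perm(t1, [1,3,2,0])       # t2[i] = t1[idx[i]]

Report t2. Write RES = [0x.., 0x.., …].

RES = [0x1b, 0x8f, 0xb7, 0x5d]

→ t0 |20|13|5d|b7|
→ t1 |5d|1b|b7|8f|
→ t2 |1b|8f|b7|5d|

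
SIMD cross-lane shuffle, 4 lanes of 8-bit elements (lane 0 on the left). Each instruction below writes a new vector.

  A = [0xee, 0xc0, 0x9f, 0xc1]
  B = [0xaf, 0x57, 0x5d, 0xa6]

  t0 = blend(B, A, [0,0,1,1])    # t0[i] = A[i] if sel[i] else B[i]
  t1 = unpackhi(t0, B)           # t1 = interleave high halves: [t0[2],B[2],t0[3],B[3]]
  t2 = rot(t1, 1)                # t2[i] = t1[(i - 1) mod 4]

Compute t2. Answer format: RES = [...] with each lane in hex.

→ t0 |af|57|9f|c1|
→ t1 |9f|5d|c1|a6|
→ t2 |a6|9f|5d|c1|

RES = [0xa6, 0x9f, 0x5d, 0xc1]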